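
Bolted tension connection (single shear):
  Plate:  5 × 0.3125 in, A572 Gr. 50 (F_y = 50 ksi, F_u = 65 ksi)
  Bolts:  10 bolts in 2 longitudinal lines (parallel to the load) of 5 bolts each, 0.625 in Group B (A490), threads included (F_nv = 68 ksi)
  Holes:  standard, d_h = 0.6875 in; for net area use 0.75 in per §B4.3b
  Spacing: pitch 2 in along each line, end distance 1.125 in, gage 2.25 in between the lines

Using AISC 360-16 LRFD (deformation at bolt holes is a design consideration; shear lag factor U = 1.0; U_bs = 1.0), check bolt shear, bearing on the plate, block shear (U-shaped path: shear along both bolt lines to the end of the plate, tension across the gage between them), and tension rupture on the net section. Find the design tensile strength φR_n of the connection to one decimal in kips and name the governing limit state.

53.3 kips (net-section rupture governs)

Bolt shear: A_b = π(0.625)²/4 = 0.3068 in². φR_n = 0.75 × 68 × 0.3068 × 10 × 1 = 156.5 kips.
Bearing (0.3125 in plate, F_u = 65 ksi): end bolts L_c = 1.125 − 0.6875/2 = 0.78125, R_n = min(1.2×0.78125×0.3125×65, 2.4×0.625×0.3125×65) = 19.043 kips/bolt; interior L_c = 2 − 0.6875 = 1.3125, R_n = 30.469 kips/bolt. φR_n = 0.75 × (2×19.043 + 8×30.469) = 211.4 kips.
Block shear: shear path 2×[1.125+4×2] = 2×9.125 in, A_gv = 5.7031, A_nv = 2×(9.125 − 4.5×0.75)×0.3125 = 3.5938 in²; tension across gage: (2.25 − 1×0.75)×0.3125 = 0.46875 in². R_n = min(0.6×65×3.5938, 0.6×50×5.7031) + 1.0×65×0.46875 = min(140.16, 171.09) + 30.469 = 170.63 kips. φR_n = 0.75 × 170.63 = 128.0 kips.
Tension rupture (net): A_n = (5 − 2×0.75)×0.3125 = 1.0938 in² (U = 1.0, A_e = A_n). φR_n = 0.75 × 65 × 1.0938 = 53.3 kips.
Governing: min(156.5, 211.4, 128.0, 53.3) = 53.3 kips → net-section rupture.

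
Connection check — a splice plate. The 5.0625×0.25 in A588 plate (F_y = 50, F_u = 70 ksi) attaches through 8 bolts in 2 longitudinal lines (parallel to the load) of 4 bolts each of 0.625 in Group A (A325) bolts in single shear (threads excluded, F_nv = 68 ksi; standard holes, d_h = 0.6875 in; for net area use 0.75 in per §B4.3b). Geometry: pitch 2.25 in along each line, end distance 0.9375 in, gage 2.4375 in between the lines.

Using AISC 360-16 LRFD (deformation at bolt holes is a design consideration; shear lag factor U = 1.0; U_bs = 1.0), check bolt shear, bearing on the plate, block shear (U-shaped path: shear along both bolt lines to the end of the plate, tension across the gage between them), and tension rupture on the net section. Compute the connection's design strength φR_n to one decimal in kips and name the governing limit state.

Bolt shear: A_b = π(0.625)²/4 = 0.3068 in². φR_n = 0.75 × 68 × 0.3068 × 8 × 1 = 125.2 kips.
Bearing (0.25 in plate, F_u = 70 ksi): end bolts L_c = 0.9375 − 0.6875/2 = 0.59375, R_n = min(1.2×0.59375×0.25×70, 2.4×0.625×0.25×70) = 12.469 kips/bolt; interior L_c = 2.25 − 0.6875 = 1.5625, R_n = 26.25 kips/bolt. φR_n = 0.75 × (2×12.469 + 6×26.25) = 136.8 kips.
Block shear: shear path 2×[0.9375+3×2.25] = 2×7.6875 in, A_gv = 3.8438, A_nv = 2×(7.6875 − 3.5×0.75)×0.25 = 2.5313 in²; tension across gage: (2.4375 − 1×0.75)×0.25 = 0.42188 in². R_n = min(0.6×70×2.5313, 0.6×50×3.8438) + 1.0×70×0.42188 = min(106.31, 115.31) + 29.532 = 135.84 kips. φR_n = 0.75 × 135.84 = 101.9 kips.
Tension rupture (net): A_n = (5.0625 − 2×0.75)×0.25 = 0.89063 in² (U = 1.0, A_e = A_n). φR_n = 0.75 × 70 × 0.89063 = 46.8 kips.
Governing: min(125.2, 136.8, 101.9, 46.8) = 46.8 kips → net-section rupture.

46.8 kips (net-section rupture governs)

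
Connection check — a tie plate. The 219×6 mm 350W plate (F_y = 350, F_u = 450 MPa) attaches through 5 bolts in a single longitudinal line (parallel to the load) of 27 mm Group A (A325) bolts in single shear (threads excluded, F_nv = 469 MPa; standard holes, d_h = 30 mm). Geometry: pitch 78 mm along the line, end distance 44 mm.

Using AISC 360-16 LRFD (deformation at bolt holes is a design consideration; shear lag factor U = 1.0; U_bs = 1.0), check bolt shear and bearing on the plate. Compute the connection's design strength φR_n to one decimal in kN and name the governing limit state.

Bolt shear: A_b = π(27)²/4 = 572.56 mm². φR_n = 0.75 × 469 × 572.56 × 5 × 1 = 1007.0 kN.
Bearing (6 mm plate, F_u = 450 MPa): end bolts L_c = 44 − 30/2 = 29, R_n = min(1.2×29×6×450, 2.4×27×6×450) = 93.96 kN/bolt; interior L_c = 78 − 30 = 48, R_n = 155.52 kN/bolt. φR_n = 0.75 × (1×93.96 + 4×155.52) = 537.0 kN.
Governing: min(1007.0, 537.0) = 537.0 kN → bearing.

537.0 kN (bearing governs)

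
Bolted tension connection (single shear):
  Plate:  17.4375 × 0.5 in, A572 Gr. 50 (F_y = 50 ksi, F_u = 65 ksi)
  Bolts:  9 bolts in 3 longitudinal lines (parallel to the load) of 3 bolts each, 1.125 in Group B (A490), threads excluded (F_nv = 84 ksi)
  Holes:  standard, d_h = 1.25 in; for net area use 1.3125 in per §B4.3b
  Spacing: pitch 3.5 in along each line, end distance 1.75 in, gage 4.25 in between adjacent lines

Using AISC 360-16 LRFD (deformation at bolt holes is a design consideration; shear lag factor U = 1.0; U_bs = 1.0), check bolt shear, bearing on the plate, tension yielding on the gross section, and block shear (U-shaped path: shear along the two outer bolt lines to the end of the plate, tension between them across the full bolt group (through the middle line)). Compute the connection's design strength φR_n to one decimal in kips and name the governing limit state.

Bolt shear: A_b = π(1.125)²/4 = 0.99402 in². φR_n = 0.75 × 84 × 0.99402 × 9 × 1 = 563.6 kips.
Bearing (0.5 in plate, F_u = 65 ksi): end bolts L_c = 1.75 − 1.25/2 = 1.125, R_n = min(1.2×1.125×0.5×65, 2.4×1.125×0.5×65) = 43.875 kips/bolt; interior L_c = 3.5 − 1.25 = 2.25, R_n = 87.75 kips/bolt. φR_n = 0.75 × (3×43.875 + 6×87.75) = 493.6 kips.
Tension yield (gross): A_g = 17.4375×0.5 = 8.7188 in². φR_n = 0.90 × 50 × 8.7188 = 392.3 kips.
Block shear: shear path 2×[1.75+2×3.5] = 2×8.75 in, A_gv = 8.75, A_nv = 2×(8.75 − 2.5×1.3125)×0.5 = 5.4688 in²; tension across gage: (8.5 − 2×1.3125)×0.5 = 2.9375 in². R_n = min(0.6×65×5.4688, 0.6×50×8.75) + 1.0×65×2.9375 = min(213.28, 262.5) + 190.94 = 404.22 kips. φR_n = 0.75 × 404.22 = 303.2 kips.
Governing: min(563.6, 493.6, 392.3, 303.2) = 303.2 kips → block shear.

303.2 kips (block shear governs)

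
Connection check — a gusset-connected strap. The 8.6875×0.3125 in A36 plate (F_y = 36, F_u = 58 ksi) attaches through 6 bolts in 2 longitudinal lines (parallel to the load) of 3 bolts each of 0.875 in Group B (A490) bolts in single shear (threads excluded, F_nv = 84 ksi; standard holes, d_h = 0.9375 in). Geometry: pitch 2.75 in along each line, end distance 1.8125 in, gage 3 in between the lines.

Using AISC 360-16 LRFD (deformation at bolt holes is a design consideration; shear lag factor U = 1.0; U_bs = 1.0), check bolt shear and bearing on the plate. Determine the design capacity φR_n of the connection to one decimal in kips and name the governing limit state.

158.0 kips (bearing governs)

Bolt shear: A_b = π(0.875)²/4 = 0.60132 in². φR_n = 0.75 × 84 × 0.60132 × 6 × 1 = 227.3 kips.
Bearing (0.3125 in plate, F_u = 58 ksi): end bolts L_c = 1.8125 − 0.9375/2 = 1.34375, R_n = min(1.2×1.34375×0.3125×58, 2.4×0.875×0.3125×58) = 29.227 kips/bolt; interior L_c = 2.75 − 0.9375 = 1.8125, R_n = 38.063 kips/bolt. φR_n = 0.75 × (2×29.227 + 4×38.063) = 158.0 kips.
Governing: min(227.3, 158.0) = 158.0 kips → bearing.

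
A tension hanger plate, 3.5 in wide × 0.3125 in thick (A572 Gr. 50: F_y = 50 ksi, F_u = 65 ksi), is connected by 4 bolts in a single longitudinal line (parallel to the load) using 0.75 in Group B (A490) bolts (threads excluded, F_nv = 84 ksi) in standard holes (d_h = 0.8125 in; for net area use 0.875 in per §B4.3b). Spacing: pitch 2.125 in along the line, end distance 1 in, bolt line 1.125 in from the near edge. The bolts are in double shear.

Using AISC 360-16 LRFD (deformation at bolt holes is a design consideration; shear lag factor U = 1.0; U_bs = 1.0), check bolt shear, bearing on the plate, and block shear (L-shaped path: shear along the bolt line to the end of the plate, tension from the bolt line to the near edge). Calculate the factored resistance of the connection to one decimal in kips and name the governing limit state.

Bolt shear: A_b = π(0.75)²/4 = 0.44179 in². φR_n = 0.75 × 84 × 0.44179 × 4 × 2 = 222.7 kips.
Bearing (0.3125 in plate, F_u = 65 ksi): end bolts L_c = 1 − 0.8125/2 = 0.59375, R_n = min(1.2×0.59375×0.3125×65, 2.4×0.75×0.3125×65) = 14.473 kips/bolt; interior L_c = 2.125 − 0.8125 = 1.3125, R_n = 31.992 kips/bolt. φR_n = 0.75 × (1×14.473 + 3×31.992) = 82.8 kips.
Block shear: shear path 1×[1+3×2.125] = 1×7.375 in, A_gv = 2.3047, A_nv = 1×(7.375 − 3.5×0.875)×0.3125 = 1.3477 in²; tension to near edge: (1.125 − 0.5×0.875)×0.3125 = 0.21484 in². R_n = min(0.6×65×1.3477, 0.6×50×2.3047) + 1.0×65×0.21484 = min(52.56, 69.141) + 13.965 = 66.525 kips. φR_n = 0.75 × 66.525 = 49.9 kips.
Governing: min(222.7, 82.8, 49.9) = 49.9 kips → block shear.

49.9 kips (block shear governs)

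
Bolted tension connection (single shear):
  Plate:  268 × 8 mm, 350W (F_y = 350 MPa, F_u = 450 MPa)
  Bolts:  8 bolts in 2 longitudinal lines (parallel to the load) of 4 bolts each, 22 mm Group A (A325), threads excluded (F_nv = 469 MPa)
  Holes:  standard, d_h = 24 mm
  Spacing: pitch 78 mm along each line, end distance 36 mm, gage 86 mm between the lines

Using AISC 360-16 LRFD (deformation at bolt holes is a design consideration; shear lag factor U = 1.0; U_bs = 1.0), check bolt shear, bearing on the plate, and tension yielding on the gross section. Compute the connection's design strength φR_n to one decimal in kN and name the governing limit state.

Bolt shear: A_b = π(22)²/4 = 380.13 mm². φR_n = 0.75 × 469 × 380.13 × 8 × 1 = 1069.7 kN.
Bearing (8 mm plate, F_u = 450 MPa): end bolts L_c = 36 − 24/2 = 24, R_n = min(1.2×24×8×450, 2.4×22×8×450) = 103.68 kN/bolt; interior L_c = 78 − 24 = 54, R_n = 190.08 kN/bolt. φR_n = 0.75 × (2×103.68 + 6×190.08) = 1010.9 kN.
Tension yield (gross): A_g = 268×8 = 2144 mm². φR_n = 0.90 × 350 × 2144 = 675.4 kN.
Governing: min(1069.7, 1010.9, 675.4) = 675.4 kN → gross-section yield.

675.4 kN (gross-section yield governs)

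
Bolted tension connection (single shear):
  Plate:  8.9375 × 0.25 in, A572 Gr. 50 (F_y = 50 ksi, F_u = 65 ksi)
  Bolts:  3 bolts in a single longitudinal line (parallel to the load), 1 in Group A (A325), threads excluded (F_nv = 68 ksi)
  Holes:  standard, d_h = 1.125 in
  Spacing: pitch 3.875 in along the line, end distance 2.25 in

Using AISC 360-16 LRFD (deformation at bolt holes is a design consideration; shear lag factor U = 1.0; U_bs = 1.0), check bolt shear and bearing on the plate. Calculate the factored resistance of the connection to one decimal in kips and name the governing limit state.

Bolt shear: A_b = π(1)²/4 = 0.7854 in². φR_n = 0.75 × 68 × 0.7854 × 3 × 1 = 120.2 kips.
Bearing (0.25 in plate, F_u = 65 ksi): end bolts L_c = 2.25 − 1.125/2 = 1.6875, R_n = min(1.2×1.6875×0.25×65, 2.4×1×0.25×65) = 32.906 kips/bolt; interior L_c = 3.875 − 1.125 = 2.75, R_n = 39 kips/bolt. φR_n = 0.75 × (1×32.906 + 2×39) = 83.2 kips.
Governing: min(120.2, 83.2) = 83.2 kips → bearing.

83.2 kips (bearing governs)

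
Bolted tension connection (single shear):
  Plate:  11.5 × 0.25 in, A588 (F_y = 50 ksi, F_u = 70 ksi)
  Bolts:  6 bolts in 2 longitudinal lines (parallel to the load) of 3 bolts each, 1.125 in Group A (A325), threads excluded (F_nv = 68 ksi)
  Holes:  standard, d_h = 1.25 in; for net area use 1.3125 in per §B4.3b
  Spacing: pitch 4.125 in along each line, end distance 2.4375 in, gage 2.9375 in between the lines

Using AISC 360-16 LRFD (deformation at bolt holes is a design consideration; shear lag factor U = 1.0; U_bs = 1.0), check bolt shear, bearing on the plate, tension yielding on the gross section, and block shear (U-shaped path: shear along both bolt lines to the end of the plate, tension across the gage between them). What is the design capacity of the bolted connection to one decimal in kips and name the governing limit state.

129.4 kips (gross-section yield governs)

Bolt shear: A_b = π(1.125)²/4 = 0.99402 in². φR_n = 0.75 × 68 × 0.99402 × 6 × 1 = 304.2 kips.
Bearing (0.25 in plate, F_u = 70 ksi): end bolts L_c = 2.4375 − 1.25/2 = 1.8125, R_n = min(1.2×1.8125×0.25×70, 2.4×1.125×0.25×70) = 38.063 kips/bolt; interior L_c = 4.125 − 1.25 = 2.875, R_n = 47.25 kips/bolt. φR_n = 0.75 × (2×38.063 + 4×47.25) = 198.8 kips.
Tension yield (gross): A_g = 11.5×0.25 = 2.875 in². φR_n = 0.90 × 50 × 2.875 = 129.4 kips.
Block shear: shear path 2×[2.4375+2×4.125] = 2×10.6875 in, A_gv = 5.3438, A_nv = 2×(10.6875 − 2.5×1.3125)×0.25 = 3.7031 in²; tension across gage: (2.9375 − 1×1.3125)×0.25 = 0.40625 in². R_n = min(0.6×70×3.7031, 0.6×50×5.3438) + 1.0×70×0.40625 = min(155.53, 160.31) + 28.438 = 183.97 kips. φR_n = 0.75 × 183.97 = 138.0 kips.
Governing: min(304.2, 198.8, 129.4, 138.0) = 129.4 kips → gross-section yield.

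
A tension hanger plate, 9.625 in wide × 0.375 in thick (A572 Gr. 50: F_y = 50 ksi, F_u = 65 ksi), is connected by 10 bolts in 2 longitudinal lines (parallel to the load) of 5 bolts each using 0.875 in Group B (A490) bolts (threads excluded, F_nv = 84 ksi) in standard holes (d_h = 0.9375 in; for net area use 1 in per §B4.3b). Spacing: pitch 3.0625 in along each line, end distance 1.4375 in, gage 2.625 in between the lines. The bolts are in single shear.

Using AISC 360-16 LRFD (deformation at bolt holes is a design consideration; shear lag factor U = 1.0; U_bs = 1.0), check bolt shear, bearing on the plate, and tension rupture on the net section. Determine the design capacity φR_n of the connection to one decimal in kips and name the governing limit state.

Bolt shear: A_b = π(0.875)²/4 = 0.60132 in². φR_n = 0.75 × 84 × 0.60132 × 10 × 1 = 378.8 kips.
Bearing (0.375 in plate, F_u = 65 ksi): end bolts L_c = 1.4375 − 0.9375/2 = 0.96875, R_n = min(1.2×0.96875×0.375×65, 2.4×0.875×0.375×65) = 28.336 kips/bolt; interior L_c = 3.0625 − 0.9375 = 2.125, R_n = 51.188 kips/bolt. φR_n = 0.75 × (2×28.336 + 8×51.188) = 349.6 kips.
Tension rupture (net): A_n = (9.625 − 2×1)×0.375 = 2.8594 in² (U = 1.0, A_e = A_n). φR_n = 0.75 × 65 × 2.8594 = 139.4 kips.
Governing: min(378.8, 349.6, 139.4) = 139.4 kips → net-section rupture.

139.4 kips (net-section rupture governs)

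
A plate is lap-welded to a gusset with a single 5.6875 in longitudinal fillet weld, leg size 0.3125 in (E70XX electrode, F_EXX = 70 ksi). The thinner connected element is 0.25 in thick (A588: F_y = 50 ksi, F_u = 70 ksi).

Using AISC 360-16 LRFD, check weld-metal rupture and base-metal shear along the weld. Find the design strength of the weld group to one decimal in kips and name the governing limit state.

39.6 kips (weld metal governs)

Weld metal: throat = 0.707×0.3125 = 0.22094 in, L = 5.6875 in. φR_n = 0.75 × 0.6 × 70 × 0.22094 × 5.6875 = 39.6 kips.
Base metal shear (0.25 in plate): yield φR_n = 1.0×0.6×50×0.25×5.6875 = 42.7 kips; rupture φR_n = 0.75×0.6×70×0.25×5.6875 = 44.8 kips; take 42.7 kips (yield).
Governing: min(39.6, 42.7) = 39.6 kips → weld metal.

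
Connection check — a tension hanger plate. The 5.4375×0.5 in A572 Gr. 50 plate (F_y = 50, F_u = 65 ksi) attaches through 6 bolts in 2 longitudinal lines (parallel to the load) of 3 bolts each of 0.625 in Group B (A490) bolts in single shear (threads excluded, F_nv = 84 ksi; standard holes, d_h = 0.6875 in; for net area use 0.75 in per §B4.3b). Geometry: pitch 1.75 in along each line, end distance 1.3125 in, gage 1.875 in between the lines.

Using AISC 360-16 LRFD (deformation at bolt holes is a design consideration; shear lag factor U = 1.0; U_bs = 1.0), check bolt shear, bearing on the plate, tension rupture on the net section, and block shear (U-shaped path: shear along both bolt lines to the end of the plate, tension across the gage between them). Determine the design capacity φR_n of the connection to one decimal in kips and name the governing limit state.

Bolt shear: A_b = π(0.625)²/4 = 0.3068 in². φR_n = 0.75 × 84 × 0.3068 × 6 × 1 = 116.0 kips.
Bearing (0.5 in plate, F_u = 65 ksi): end bolts L_c = 1.3125 − 0.6875/2 = 0.96875, R_n = min(1.2×0.96875×0.5×65, 2.4×0.625×0.5×65) = 37.781 kips/bolt; interior L_c = 1.75 − 0.6875 = 1.0625, R_n = 41.438 kips/bolt. φR_n = 0.75 × (2×37.781 + 4×41.438) = 181.0 kips.
Tension rupture (net): A_n = (5.4375 − 2×0.75)×0.5 = 1.9688 in² (U = 1.0, A_e = A_n). φR_n = 0.75 × 65 × 1.9688 = 96.0 kips.
Block shear: shear path 2×[1.3125+2×1.75] = 2×4.8125 in, A_gv = 4.8125, A_nv = 2×(4.8125 − 2.5×0.75)×0.5 = 2.9375 in²; tension across gage: (1.875 − 1×0.75)×0.5 = 0.5625 in². R_n = min(0.6×65×2.9375, 0.6×50×4.8125) + 1.0×65×0.5625 = min(114.56, 144.38) + 36.563 = 151.12 kips. φR_n = 0.75 × 151.12 = 113.3 kips.
Governing: min(116.0, 181.0, 96.0, 113.3) = 96.0 kips → net-section rupture.

96.0 kips (net-section rupture governs)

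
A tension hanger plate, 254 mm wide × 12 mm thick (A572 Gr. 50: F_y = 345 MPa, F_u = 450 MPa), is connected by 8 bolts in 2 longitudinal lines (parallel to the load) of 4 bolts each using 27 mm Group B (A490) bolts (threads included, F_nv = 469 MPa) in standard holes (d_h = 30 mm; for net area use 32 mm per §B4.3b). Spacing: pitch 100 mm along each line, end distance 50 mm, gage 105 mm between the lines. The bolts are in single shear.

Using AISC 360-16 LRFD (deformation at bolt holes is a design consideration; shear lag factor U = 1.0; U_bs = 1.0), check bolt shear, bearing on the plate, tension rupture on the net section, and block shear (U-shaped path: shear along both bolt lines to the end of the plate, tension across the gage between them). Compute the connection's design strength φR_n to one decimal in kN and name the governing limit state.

Bolt shear: A_b = π(27)²/4 = 572.56 mm². φR_n = 0.75 × 469 × 572.56 × 8 × 1 = 1611.2 kN.
Bearing (12 mm plate, F_u = 450 MPa): end bolts L_c = 50 − 30/2 = 35, R_n = min(1.2×35×12×450, 2.4×27×12×450) = 226.8 kN/bolt; interior L_c = 100 − 30 = 70, R_n = 349.92 kN/bolt. φR_n = 0.75 × (2×226.8 + 6×349.92) = 1914.8 kN.
Tension rupture (net): A_n = (254 − 2×32)×12 = 2280 mm² (U = 1.0, A_e = A_n). φR_n = 0.75 × 450 × 2280 = 769.5 kN.
Block shear: shear path 2×[50+3×100] = 2×350 mm, A_gv = 8400, A_nv = 2×(350 − 3.5×32)×12 = 5712 mm²; tension across gage: (105 − 1×32)×12 = 876 mm². R_n = min(0.6×450×5712, 0.6×345×8400) + 1.0×450×876 = min(1542.2, 1738.8) + 394.2 = 1936.4 kN. φR_n = 0.75 × 1936.4 = 1452.3 kN.
Governing: min(1611.2, 1914.8, 769.5, 1452.3) = 769.5 kN → net-section rupture.

769.5 kN (net-section rupture governs)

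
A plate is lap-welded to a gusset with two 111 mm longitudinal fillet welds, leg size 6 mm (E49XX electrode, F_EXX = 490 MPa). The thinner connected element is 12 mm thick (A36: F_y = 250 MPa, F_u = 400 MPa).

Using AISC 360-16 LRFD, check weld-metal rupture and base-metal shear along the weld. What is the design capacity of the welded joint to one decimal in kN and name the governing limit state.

207.7 kN (weld metal governs)

Weld metal: throat = 0.707×6 = 4.242 mm, L = 2×111 = 222 mm. φR_n = 0.75 × 0.6 × 490 × 4.242 × 222 = 207.7 kN.
Base metal shear (12 mm plate): yield φR_n = 1.0×0.6×250×12×222 = 399.6 kN; rupture φR_n = 0.75×0.6×400×12×222 = 479.5 kN; take 399.6 kN (yield).
Governing: min(207.7, 399.6) = 207.7 kN → weld metal.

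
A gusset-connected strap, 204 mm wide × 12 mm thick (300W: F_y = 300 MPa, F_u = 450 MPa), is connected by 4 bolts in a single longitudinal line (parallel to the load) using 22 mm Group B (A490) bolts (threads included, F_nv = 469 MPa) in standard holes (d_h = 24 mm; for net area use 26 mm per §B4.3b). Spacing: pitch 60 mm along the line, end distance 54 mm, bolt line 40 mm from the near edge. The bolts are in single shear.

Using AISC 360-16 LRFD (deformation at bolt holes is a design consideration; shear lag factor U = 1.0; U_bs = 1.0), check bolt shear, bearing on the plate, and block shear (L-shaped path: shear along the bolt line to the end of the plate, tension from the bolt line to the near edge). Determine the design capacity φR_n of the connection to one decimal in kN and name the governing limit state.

456.8 kN (block shear governs)

Bolt shear: A_b = π(22)²/4 = 380.13 mm². φR_n = 0.75 × 469 × 380.13 × 4 × 1 = 534.8 kN.
Bearing (12 mm plate, F_u = 450 MPa): end bolts L_c = 54 − 24/2 = 42, R_n = min(1.2×42×12×450, 2.4×22×12×450) = 272.16 kN/bolt; interior L_c = 60 − 24 = 36, R_n = 233.28 kN/bolt. φR_n = 0.75 × (1×272.16 + 3×233.28) = 729.0 kN.
Block shear: shear path 1×[54+3×60] = 1×234 mm, A_gv = 2808, A_nv = 1×(234 − 3.5×26)×12 = 1716 mm²; tension to near edge: (40 − 0.5×26)×12 = 324 mm². R_n = min(0.6×450×1716, 0.6×300×2808) + 1.0×450×324 = min(463.32, 505.44) + 145.8 = 609.12 kN. φR_n = 0.75 × 609.12 = 456.8 kN.
Governing: min(534.8, 729.0, 456.8) = 456.8 kN → block shear.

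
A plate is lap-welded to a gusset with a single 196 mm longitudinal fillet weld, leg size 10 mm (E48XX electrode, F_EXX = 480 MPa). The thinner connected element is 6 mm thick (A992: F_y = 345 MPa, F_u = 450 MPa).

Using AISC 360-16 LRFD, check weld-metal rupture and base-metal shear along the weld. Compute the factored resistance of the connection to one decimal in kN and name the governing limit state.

Weld metal: throat = 0.707×10 = 7.07 mm, L = 196 mm. φR_n = 0.75 × 0.6 × 480 × 7.07 × 196 = 299.3 kN.
Base metal shear (6 mm plate): yield φR_n = 1.0×0.6×345×6×196 = 243.4 kN; rupture φR_n = 0.75×0.6×450×6×196 = 238.1 kN; take 238.1 kN (rupture).
Governing: min(299.3, 238.1) = 238.1 kN → base-metal shear.

238.1 kN (base-metal shear governs)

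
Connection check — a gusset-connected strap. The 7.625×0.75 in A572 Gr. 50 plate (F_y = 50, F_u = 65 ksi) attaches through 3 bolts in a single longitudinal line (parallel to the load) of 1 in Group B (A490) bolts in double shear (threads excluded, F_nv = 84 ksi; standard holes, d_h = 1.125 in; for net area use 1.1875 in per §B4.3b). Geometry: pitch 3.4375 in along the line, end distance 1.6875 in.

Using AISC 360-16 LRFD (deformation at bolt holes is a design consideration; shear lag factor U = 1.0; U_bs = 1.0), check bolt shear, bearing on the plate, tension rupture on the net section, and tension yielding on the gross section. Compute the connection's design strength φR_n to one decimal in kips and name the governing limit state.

224.9 kips (bearing governs)

Bolt shear: A_b = π(1)²/4 = 0.7854 in². φR_n = 0.75 × 84 × 0.7854 × 3 × 2 = 296.9 kips.
Bearing (0.75 in plate, F_u = 65 ksi): end bolts L_c = 1.6875 − 1.125/2 = 1.125, R_n = min(1.2×1.125×0.75×65, 2.4×1×0.75×65) = 65.813 kips/bolt; interior L_c = 3.4375 − 1.125 = 2.3125, R_n = 117 kips/bolt. φR_n = 0.75 × (1×65.813 + 2×117) = 224.9 kips.
Tension rupture (net): A_n = (7.625 − 1×1.1875)×0.75 = 4.8281 in² (U = 1.0, A_e = A_n). φR_n = 0.75 × 65 × 4.8281 = 235.4 kips.
Tension yield (gross): A_g = 7.625×0.75 = 5.7188 in². φR_n = 0.90 × 50 × 5.7188 = 257.3 kips.
Governing: min(296.9, 224.9, 235.4, 257.3) = 224.9 kips → bearing.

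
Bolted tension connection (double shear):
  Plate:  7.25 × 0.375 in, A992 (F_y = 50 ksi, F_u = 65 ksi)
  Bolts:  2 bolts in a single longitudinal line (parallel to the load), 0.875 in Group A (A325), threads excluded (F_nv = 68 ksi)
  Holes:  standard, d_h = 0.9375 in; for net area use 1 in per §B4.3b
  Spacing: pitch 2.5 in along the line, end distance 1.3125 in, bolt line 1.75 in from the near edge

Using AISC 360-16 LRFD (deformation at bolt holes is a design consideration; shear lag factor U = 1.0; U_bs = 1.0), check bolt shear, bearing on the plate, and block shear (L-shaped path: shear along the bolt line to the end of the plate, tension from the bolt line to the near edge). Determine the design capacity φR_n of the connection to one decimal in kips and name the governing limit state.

Bolt shear: A_b = π(0.875)²/4 = 0.60132 in². φR_n = 0.75 × 68 × 0.60132 × 2 × 2 = 122.7 kips.
Bearing (0.375 in plate, F_u = 65 ksi): end bolts L_c = 1.3125 − 0.9375/2 = 0.84375, R_n = min(1.2×0.84375×0.375×65, 2.4×0.875×0.375×65) = 24.68 kips/bolt; interior L_c = 2.5 − 0.9375 = 1.5625, R_n = 45.703 kips/bolt. φR_n = 0.75 × (1×24.68 + 1×45.703) = 52.8 kips.
Block shear: shear path 1×[1.3125+1×2.5] = 1×3.8125 in, A_gv = 1.4297, A_nv = 1×(3.8125 − 1.5×1)×0.375 = 0.86719 in²; tension to near edge: (1.75 − 0.5×1)×0.375 = 0.46875 in². R_n = min(0.6×65×0.86719, 0.6×50×1.4297) + 1.0×65×0.46875 = min(33.82, 42.891) + 30.469 = 64.289 kips. φR_n = 0.75 × 64.289 = 48.2 kips.
Governing: min(122.7, 52.8, 48.2) = 48.2 kips → block shear.

48.2 kips (block shear governs)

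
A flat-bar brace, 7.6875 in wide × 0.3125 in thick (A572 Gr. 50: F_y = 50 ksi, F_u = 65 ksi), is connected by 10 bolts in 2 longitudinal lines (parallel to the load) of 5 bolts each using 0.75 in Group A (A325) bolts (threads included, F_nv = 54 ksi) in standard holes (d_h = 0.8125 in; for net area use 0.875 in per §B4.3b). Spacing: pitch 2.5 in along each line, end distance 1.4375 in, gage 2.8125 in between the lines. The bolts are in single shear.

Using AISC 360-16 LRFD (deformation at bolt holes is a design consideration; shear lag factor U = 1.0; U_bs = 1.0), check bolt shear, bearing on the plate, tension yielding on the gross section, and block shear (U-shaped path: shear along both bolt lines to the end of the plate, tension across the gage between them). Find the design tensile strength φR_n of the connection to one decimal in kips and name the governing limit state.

Bolt shear: A_b = π(0.75)²/4 = 0.44179 in². φR_n = 0.75 × 54 × 0.44179 × 10 × 1 = 178.9 kips.
Bearing (0.3125 in plate, F_u = 65 ksi): end bolts L_c = 1.4375 − 0.8125/2 = 1.03125, R_n = min(1.2×1.03125×0.3125×65, 2.4×0.75×0.3125×65) = 25.137 kips/bolt; interior L_c = 2.5 − 0.8125 = 1.6875, R_n = 36.563 kips/bolt. φR_n = 0.75 × (2×25.137 + 8×36.563) = 257.1 kips.
Tension yield (gross): A_g = 7.6875×0.3125 = 2.4023 in². φR_n = 0.90 × 50 × 2.4023 = 108.1 kips.
Block shear: shear path 2×[1.4375+4×2.5] = 2×11.4375 in, A_gv = 7.1484, A_nv = 2×(11.4375 − 4.5×0.875)×0.3125 = 4.6875 in²; tension across gage: (2.8125 − 1×0.875)×0.3125 = 0.60547 in². R_n = min(0.6×65×4.6875, 0.6×50×7.1484) + 1.0×65×0.60547 = min(182.81, 214.45) + 39.356 = 222.17 kips. φR_n = 0.75 × 222.17 = 166.6 kips.
Governing: min(178.9, 257.1, 108.1, 166.6) = 108.1 kips → gross-section yield.

108.1 kips (gross-section yield governs)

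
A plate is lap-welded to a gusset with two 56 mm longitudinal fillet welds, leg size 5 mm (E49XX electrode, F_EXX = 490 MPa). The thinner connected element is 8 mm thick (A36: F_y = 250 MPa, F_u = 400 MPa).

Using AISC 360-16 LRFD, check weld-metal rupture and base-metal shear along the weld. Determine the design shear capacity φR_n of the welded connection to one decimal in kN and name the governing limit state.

Weld metal: throat = 0.707×5 = 3.535 mm, L = 2×56 = 112 mm. φR_n = 0.75 × 0.6 × 490 × 3.535 × 112 = 87.3 kN.
Base metal shear (8 mm plate): yield φR_n = 1.0×0.6×250×8×112 = 134.4 kN; rupture φR_n = 0.75×0.6×400×8×112 = 161.3 kN; take 134.4 kN (yield).
Governing: min(87.3, 134.4) = 87.3 kN → weld metal.

87.3 kN (weld metal governs)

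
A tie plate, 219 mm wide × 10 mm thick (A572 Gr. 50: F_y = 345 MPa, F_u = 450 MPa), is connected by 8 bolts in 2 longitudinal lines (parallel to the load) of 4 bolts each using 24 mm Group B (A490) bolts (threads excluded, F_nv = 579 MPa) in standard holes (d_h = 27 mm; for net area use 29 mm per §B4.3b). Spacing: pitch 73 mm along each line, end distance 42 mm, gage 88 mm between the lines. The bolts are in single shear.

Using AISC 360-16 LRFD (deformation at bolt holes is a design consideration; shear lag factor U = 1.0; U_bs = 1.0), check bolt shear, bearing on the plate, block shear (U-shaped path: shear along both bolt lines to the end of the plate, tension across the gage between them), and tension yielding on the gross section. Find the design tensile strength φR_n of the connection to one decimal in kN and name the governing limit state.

Bolt shear: A_b = π(24)²/4 = 452.39 mm². φR_n = 0.75 × 579 × 452.39 × 8 × 1 = 1571.6 kN.
Bearing (10 mm plate, F_u = 450 MPa): end bolts L_c = 42 − 27/2 = 28.5, R_n = min(1.2×28.5×10×450, 2.4×24×10×450) = 153.9 kN/bolt; interior L_c = 73 − 27 = 46, R_n = 248.4 kN/bolt. φR_n = 0.75 × (2×153.9 + 6×248.4) = 1348.7 kN.
Block shear: shear path 2×[42+3×73] = 2×261 mm, A_gv = 5220, A_nv = 2×(261 − 3.5×29)×10 = 3190 mm²; tension across gage: (88 − 1×29)×10 = 590 mm². R_n = min(0.6×450×3190, 0.6×345×5220) + 1.0×450×590 = min(861.3, 1080.5) + 265.5 = 1126.8 kN. φR_n = 0.75 × 1126.8 = 845.1 kN.
Tension yield (gross): A_g = 219×10 = 2190 mm². φR_n = 0.90 × 345 × 2190 = 680.0 kN.
Governing: min(1571.6, 1348.7, 845.1, 680.0) = 680.0 kN → gross-section yield.

680.0 kN (gross-section yield governs)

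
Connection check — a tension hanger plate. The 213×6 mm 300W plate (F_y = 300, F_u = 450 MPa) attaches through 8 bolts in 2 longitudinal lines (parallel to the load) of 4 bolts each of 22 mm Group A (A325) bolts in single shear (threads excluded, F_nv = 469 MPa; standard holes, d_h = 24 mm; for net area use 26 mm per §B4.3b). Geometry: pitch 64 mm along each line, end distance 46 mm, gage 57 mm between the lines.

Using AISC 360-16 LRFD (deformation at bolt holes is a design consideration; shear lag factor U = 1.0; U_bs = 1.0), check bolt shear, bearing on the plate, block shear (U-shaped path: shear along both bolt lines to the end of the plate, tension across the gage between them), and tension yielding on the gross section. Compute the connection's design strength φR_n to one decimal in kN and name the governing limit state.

345.1 kN (gross-section yield governs)

Bolt shear: A_b = π(22)²/4 = 380.13 mm². φR_n = 0.75 × 469 × 380.13 × 8 × 1 = 1069.7 kN.
Bearing (6 mm plate, F_u = 450 MPa): end bolts L_c = 46 − 24/2 = 34, R_n = min(1.2×34×6×450, 2.4×22×6×450) = 110.16 kN/bolt; interior L_c = 64 − 24 = 40, R_n = 129.6 kN/bolt. φR_n = 0.75 × (2×110.16 + 6×129.6) = 748.4 kN.
Block shear: shear path 2×[46+3×64] = 2×238 mm, A_gv = 2856, A_nv = 2×(238 − 3.5×26)×6 = 1764 mm²; tension across gage: (57 − 1×26)×6 = 186 mm². R_n = min(0.6×450×1764, 0.6×300×2856) + 1.0×450×186 = min(476.28, 514.08) + 83.7 = 559.98 kN. φR_n = 0.75 × 559.98 = 420.0 kN.
Tension yield (gross): A_g = 213×6 = 1278 mm². φR_n = 0.90 × 300 × 1278 = 345.1 kN.
Governing: min(1069.7, 748.4, 420.0, 345.1) = 345.1 kN → gross-section yield.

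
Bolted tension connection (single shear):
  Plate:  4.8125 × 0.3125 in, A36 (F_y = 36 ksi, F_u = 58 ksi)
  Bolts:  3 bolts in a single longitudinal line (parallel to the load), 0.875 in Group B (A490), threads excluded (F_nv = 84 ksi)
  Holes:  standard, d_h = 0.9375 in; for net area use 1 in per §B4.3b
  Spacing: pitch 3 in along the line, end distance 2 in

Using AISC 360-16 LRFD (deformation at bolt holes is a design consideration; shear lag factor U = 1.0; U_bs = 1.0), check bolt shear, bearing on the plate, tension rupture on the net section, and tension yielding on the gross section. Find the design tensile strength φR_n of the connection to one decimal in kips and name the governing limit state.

Bolt shear: A_b = π(0.875)²/4 = 0.60132 in². φR_n = 0.75 × 84 × 0.60132 × 3 × 1 = 113.6 kips.
Bearing (0.3125 in plate, F_u = 58 ksi): end bolts L_c = 2 − 0.9375/2 = 1.53125, R_n = min(1.2×1.53125×0.3125×58, 2.4×0.875×0.3125×58) = 33.305 kips/bolt; interior L_c = 3 − 0.9375 = 2.0625, R_n = 38.063 kips/bolt. φR_n = 0.75 × (1×33.305 + 2×38.063) = 82.1 kips.
Tension rupture (net): A_n = (4.8125 − 1×1)×0.3125 = 1.1914 in² (U = 1.0, A_e = A_n). φR_n = 0.75 × 58 × 1.1914 = 51.8 kips.
Tension yield (gross): A_g = 4.8125×0.3125 = 1.5039 in². φR_n = 0.90 × 36 × 1.5039 = 48.7 kips.
Governing: min(113.6, 82.1, 51.8, 48.7) = 48.7 kips → gross-section yield.

48.7 kips (gross-section yield governs)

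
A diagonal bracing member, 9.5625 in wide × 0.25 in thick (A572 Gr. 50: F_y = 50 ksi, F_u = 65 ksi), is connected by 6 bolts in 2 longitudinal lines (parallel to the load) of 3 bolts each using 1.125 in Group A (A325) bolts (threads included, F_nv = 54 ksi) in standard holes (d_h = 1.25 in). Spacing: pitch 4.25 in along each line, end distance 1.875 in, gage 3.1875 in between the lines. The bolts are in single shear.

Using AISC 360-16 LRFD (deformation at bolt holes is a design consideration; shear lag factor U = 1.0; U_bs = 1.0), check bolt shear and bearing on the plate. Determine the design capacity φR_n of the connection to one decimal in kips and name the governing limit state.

Bolt shear: A_b = π(1.125)²/4 = 0.99402 in². φR_n = 0.75 × 54 × 0.99402 × 6 × 1 = 241.5 kips.
Bearing (0.25 in plate, F_u = 65 ksi): end bolts L_c = 1.875 − 1.25/2 = 1.25, R_n = min(1.2×1.25×0.25×65, 2.4×1.125×0.25×65) = 24.375 kips/bolt; interior L_c = 4.25 − 1.25 = 3, R_n = 43.875 kips/bolt. φR_n = 0.75 × (2×24.375 + 4×43.875) = 168.2 kips.
Governing: min(241.5, 168.2) = 168.2 kips → bearing.

168.2 kips (bearing governs)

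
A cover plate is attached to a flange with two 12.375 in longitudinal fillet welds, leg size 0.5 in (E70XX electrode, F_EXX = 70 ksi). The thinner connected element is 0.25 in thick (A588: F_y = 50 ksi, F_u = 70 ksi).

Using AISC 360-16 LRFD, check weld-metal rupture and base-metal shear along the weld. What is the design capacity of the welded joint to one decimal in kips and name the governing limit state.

185.6 kips (base-metal shear governs)

Weld metal: throat = 0.707×0.5 = 0.3535 in, L = 2×12.375 = 24.75 in. φR_n = 0.75 × 0.6 × 70 × 0.3535 × 24.75 = 275.6 kips.
Base metal shear (0.25 in plate): yield φR_n = 1.0×0.6×50×0.25×24.75 = 185.6 kips; rupture φR_n = 0.75×0.6×70×0.25×24.75 = 194.9 kips; take 185.6 kips (yield).
Governing: min(275.6, 185.6) = 185.6 kips → base-metal shear.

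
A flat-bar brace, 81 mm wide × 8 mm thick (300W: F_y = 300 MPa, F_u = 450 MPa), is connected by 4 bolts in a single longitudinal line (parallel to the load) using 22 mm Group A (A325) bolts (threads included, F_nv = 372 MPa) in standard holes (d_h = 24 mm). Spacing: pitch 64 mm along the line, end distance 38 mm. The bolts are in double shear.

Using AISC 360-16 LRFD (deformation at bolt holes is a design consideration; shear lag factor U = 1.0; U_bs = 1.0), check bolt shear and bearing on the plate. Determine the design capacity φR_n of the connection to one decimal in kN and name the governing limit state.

473.0 kN (bearing governs)

Bolt shear: A_b = π(22)²/4 = 380.13 mm². φR_n = 0.75 × 372 × 380.13 × 4 × 2 = 848.5 kN.
Bearing (8 mm plate, F_u = 450 MPa): end bolts L_c = 38 − 24/2 = 26, R_n = min(1.2×26×8×450, 2.4×22×8×450) = 112.32 kN/bolt; interior L_c = 64 − 24 = 40, R_n = 172.8 kN/bolt. φR_n = 0.75 × (1×112.32 + 3×172.8) = 473.0 kN.
Governing: min(848.5, 473.0) = 473.0 kN → bearing.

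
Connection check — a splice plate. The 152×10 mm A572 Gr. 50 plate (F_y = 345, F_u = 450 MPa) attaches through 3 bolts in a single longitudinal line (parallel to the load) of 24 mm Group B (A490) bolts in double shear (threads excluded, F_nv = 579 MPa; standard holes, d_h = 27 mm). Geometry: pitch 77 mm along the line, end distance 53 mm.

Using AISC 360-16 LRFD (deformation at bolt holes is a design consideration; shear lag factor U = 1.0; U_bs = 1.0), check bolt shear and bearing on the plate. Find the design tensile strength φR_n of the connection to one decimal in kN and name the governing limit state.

548.8 kN (bearing governs)

Bolt shear: A_b = π(24)²/4 = 452.39 mm². φR_n = 0.75 × 579 × 452.39 × 3 × 2 = 1178.7 kN.
Bearing (10 mm plate, F_u = 450 MPa): end bolts L_c = 53 − 27/2 = 39.5, R_n = min(1.2×39.5×10×450, 2.4×24×10×450) = 213.3 kN/bolt; interior L_c = 77 − 27 = 50, R_n = 259.2 kN/bolt. φR_n = 0.75 × (1×213.3 + 2×259.2) = 548.8 kN.
Governing: min(1178.7, 548.8) = 548.8 kN → bearing.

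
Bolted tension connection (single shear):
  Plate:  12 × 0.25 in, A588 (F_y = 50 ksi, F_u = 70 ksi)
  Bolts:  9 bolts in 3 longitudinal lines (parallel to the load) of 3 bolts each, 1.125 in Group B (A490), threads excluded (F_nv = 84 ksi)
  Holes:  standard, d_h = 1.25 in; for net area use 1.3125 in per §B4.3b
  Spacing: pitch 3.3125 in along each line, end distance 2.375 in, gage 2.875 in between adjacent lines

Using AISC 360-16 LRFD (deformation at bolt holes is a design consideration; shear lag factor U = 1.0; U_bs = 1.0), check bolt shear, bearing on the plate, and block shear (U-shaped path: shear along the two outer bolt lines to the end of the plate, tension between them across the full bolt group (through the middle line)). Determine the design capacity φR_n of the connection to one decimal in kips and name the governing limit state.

131.1 kips (block shear governs)

Bolt shear: A_b = π(1.125)²/4 = 0.99402 in². φR_n = 0.75 × 84 × 0.99402 × 9 × 1 = 563.6 kips.
Bearing (0.25 in plate, F_u = 70 ksi): end bolts L_c = 2.375 − 1.25/2 = 1.75, R_n = min(1.2×1.75×0.25×70, 2.4×1.125×0.25×70) = 36.75 kips/bolt; interior L_c = 3.3125 − 1.25 = 2.0625, R_n = 43.313 kips/bolt. φR_n = 0.75 × (3×36.75 + 6×43.313) = 277.6 kips.
Block shear: shear path 2×[2.375+2×3.3125] = 2×9 in, A_gv = 4.5, A_nv = 2×(9 − 2.5×1.3125)×0.25 = 2.8594 in²; tension across gage: (5.75 − 2×1.3125)×0.25 = 0.78125 in². R_n = min(0.6×70×2.8594, 0.6×50×4.5) + 1.0×70×0.78125 = min(120.09, 135) + 54.688 = 174.78 kips. φR_n = 0.75 × 174.78 = 131.1 kips.
Governing: min(563.6, 277.6, 131.1) = 131.1 kips → block shear.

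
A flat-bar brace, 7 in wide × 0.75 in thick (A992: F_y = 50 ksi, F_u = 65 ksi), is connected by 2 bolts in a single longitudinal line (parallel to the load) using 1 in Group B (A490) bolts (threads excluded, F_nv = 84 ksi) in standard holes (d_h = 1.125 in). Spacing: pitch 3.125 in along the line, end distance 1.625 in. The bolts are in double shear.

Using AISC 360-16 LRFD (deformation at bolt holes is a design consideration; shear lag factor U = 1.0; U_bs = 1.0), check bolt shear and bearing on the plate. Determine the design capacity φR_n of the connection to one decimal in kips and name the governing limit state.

134.4 kips (bearing governs)

Bolt shear: A_b = π(1)²/4 = 0.7854 in². φR_n = 0.75 × 84 × 0.7854 × 2 × 2 = 197.9 kips.
Bearing (0.75 in plate, F_u = 65 ksi): end bolts L_c = 1.625 − 1.125/2 = 1.0625, R_n = min(1.2×1.0625×0.75×65, 2.4×1×0.75×65) = 62.156 kips/bolt; interior L_c = 3.125 − 1.125 = 2, R_n = 117 kips/bolt. φR_n = 0.75 × (1×62.156 + 1×117) = 134.4 kips.
Governing: min(197.9, 134.4) = 134.4 kips → bearing.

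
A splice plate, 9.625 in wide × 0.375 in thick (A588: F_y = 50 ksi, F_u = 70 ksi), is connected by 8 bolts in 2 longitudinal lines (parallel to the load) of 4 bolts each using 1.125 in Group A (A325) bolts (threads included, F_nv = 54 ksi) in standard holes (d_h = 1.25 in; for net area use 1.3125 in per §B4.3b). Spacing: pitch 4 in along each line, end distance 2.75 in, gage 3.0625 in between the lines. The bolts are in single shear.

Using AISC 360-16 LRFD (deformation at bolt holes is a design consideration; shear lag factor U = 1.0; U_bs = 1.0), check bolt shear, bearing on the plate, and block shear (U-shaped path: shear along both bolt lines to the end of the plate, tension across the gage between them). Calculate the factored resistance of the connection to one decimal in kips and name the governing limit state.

Bolt shear: A_b = π(1.125)²/4 = 0.99402 in². φR_n = 0.75 × 54 × 0.99402 × 8 × 1 = 322.1 kips.
Bearing (0.375 in plate, F_u = 70 ksi): end bolts L_c = 2.75 − 1.25/2 = 2.125, R_n = min(1.2×2.125×0.375×70, 2.4×1.125×0.375×70) = 66.938 kips/bolt; interior L_c = 4 − 1.25 = 2.75, R_n = 70.875 kips/bolt. φR_n = 0.75 × (2×66.938 + 6×70.875) = 419.3 kips.
Block shear: shear path 2×[2.75+3×4] = 2×14.75 in, A_gv = 11.063, A_nv = 2×(14.75 − 3.5×1.3125)×0.375 = 7.6172 in²; tension across gage: (3.0625 − 1×1.3125)×0.375 = 0.65625 in². R_n = min(0.6×70×7.6172, 0.6×50×11.063) + 1.0×70×0.65625 = min(319.92, 331.89) + 45.938 = 365.86 kips. φR_n = 0.75 × 365.86 = 274.4 kips.
Governing: min(322.1, 419.3, 274.4) = 274.4 kips → block shear.

274.4 kips (block shear governs)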